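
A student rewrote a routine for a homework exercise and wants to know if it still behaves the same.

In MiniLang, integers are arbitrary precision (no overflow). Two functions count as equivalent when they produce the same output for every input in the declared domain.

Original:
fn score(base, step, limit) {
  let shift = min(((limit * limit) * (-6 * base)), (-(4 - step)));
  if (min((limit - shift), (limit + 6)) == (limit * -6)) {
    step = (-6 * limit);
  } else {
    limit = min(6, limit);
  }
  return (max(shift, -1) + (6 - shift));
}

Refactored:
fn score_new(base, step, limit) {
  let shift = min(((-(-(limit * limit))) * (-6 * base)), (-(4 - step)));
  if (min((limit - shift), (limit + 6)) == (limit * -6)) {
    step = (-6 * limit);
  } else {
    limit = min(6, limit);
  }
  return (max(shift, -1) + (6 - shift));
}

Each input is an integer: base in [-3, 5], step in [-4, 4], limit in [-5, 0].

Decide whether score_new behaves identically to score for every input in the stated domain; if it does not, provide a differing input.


Reading the diff, among the changes: same computation, different form.
As a probe, take base=-1, step=-4, limit=0: score runs shift becomes -8; next (min((limit - shift), (limit + 6)) == (limit * -6)) evaluates to false; next limit becomes 0; next final value 13; score_new runs shift becomes -8; next (min((limit - shift), (limit + 6)) == (limit * -6)) evaluates to false; next limit becomes 0; next final value 13; both end at 13.
Sweeping the whole domain (486 inputs) finds no disagreement.
verdict: equivalent


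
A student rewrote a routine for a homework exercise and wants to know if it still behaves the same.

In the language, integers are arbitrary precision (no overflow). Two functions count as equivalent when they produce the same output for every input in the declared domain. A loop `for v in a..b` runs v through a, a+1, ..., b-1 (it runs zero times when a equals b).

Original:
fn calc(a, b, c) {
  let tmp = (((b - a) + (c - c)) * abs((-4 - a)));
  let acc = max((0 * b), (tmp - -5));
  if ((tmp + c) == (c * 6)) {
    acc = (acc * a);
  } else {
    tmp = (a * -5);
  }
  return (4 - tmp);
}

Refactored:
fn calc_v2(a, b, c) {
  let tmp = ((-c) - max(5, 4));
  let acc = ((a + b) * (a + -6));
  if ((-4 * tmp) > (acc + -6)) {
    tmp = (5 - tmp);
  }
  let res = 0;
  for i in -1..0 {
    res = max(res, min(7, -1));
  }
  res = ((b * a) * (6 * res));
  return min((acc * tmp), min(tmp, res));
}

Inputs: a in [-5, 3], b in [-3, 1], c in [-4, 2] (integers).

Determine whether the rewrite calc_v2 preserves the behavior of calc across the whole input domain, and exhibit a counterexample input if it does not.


Run the pair on a=-5, b=-3, c=-4.
calc: tmp becomes 2; next acc becomes 7; next ((tmp + c) == (c * 6)) evaluates to false; next tmp becomes 25; next final value -21
calc_v2: tmp becomes -1; next acc becomes 88; next ((-4 * tmp) > (acc + -6)) evaluates to false; next res becomes 0; next at i=-1:; next res becomes 0; next res becomes 0; next final value -88
-21 vs -88 — the two versions disagree here.
verdict: not equivalent; witness: a=-5, b=-3, c=-4


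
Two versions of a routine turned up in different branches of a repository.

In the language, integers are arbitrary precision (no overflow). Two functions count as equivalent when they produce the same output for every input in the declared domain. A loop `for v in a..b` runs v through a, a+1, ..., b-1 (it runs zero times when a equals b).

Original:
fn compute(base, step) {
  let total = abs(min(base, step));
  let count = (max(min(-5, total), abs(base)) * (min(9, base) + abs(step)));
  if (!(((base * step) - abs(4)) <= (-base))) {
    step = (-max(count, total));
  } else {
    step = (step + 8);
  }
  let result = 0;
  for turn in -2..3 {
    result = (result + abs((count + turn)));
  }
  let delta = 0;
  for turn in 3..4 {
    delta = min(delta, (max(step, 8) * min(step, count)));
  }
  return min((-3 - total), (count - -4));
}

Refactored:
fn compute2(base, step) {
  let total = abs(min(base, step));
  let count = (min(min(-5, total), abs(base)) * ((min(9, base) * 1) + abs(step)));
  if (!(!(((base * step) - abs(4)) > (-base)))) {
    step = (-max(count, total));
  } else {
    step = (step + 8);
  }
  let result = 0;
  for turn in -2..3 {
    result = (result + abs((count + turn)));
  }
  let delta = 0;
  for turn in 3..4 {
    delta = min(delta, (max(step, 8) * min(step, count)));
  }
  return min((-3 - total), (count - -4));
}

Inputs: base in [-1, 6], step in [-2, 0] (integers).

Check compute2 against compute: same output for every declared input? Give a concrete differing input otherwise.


On input base=0, step=-2, compute returns -5 while compute2 returns -6.
verdict: not equivalent; witness: base=0, step=-2


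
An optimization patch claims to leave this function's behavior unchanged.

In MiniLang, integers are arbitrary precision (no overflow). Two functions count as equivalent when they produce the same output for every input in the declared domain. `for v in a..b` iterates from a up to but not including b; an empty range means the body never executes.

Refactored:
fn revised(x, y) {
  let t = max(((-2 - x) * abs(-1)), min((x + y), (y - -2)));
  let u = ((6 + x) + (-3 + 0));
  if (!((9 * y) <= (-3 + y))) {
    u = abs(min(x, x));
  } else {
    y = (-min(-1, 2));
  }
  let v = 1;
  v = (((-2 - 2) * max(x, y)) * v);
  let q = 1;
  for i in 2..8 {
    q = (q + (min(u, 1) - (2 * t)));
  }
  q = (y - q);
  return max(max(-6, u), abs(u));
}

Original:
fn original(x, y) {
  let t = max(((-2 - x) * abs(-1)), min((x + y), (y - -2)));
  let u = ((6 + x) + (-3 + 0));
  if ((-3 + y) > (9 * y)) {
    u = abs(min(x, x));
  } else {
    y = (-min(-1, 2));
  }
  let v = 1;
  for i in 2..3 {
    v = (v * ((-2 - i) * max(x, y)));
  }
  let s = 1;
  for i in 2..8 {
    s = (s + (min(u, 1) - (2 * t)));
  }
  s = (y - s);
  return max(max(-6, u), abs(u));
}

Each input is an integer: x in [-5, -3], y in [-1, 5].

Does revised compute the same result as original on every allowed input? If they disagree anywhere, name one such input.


Evaluate both at x=-5, y=-1.
original: t=3, then u=-2, then ((-3 + y) > (9 * y)) is true, then u=5, then v=1, then (i=2), then v=4, then s=1, then (i=2), then s=-4, then (i=3), then s=-9, then (i=4), then s=-14, then (i=5), then s=-19, then (i=6), then s=-24, then (i=7), then s=-29, then s=28, then returns 5
revised: t=3, then u=-2, then (!((9 * y) <= (-3 + y))) is false, then y=1, then v=1, then v=-4, then q=1, then (i=2), then q=-7, then (i=3), then q=-15, then (i=4), then q=-23, then (i=5), then q=-31, then (i=6), then q=-39, then (i=7), then q=-47, then q=48, then returns 2
5 vs 2 — the two versions disagree here.
verdict: not equivalent; witness: x=-5, y=-1


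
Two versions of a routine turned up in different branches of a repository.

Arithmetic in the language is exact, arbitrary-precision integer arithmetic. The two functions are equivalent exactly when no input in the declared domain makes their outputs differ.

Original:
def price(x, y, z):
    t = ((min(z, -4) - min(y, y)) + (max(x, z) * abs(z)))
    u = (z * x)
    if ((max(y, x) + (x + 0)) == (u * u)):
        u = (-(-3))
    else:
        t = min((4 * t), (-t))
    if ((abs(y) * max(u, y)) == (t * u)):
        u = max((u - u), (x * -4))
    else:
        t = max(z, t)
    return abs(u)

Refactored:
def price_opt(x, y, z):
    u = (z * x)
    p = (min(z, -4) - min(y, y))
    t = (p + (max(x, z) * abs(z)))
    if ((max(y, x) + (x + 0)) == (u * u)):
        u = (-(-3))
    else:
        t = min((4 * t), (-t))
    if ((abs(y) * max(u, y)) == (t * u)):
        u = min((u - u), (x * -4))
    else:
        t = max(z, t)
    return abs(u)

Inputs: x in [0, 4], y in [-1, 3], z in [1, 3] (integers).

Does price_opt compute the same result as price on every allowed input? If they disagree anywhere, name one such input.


There is a counterexample at x=1, y=0, z=2: 0 on one side, 4 on the other.
price: t=0, then u=2, then ((max(y, x) + (x + 0)) == (u * u)) is false, then t=0, then ((abs(y) * max(u, y)) == (t * u)) is true, then u=0, then returns 0
price_opt: u=2, then p=-4, then t=0, then ((max(y, x) + (x + 0)) == (u * u)) is false, then t=0, then ((abs(y) * max(u, y)) == (t * u)) is true, then u=-4, then returns 4
verdict: not equivalent; witness: x=1, y=0, z=2


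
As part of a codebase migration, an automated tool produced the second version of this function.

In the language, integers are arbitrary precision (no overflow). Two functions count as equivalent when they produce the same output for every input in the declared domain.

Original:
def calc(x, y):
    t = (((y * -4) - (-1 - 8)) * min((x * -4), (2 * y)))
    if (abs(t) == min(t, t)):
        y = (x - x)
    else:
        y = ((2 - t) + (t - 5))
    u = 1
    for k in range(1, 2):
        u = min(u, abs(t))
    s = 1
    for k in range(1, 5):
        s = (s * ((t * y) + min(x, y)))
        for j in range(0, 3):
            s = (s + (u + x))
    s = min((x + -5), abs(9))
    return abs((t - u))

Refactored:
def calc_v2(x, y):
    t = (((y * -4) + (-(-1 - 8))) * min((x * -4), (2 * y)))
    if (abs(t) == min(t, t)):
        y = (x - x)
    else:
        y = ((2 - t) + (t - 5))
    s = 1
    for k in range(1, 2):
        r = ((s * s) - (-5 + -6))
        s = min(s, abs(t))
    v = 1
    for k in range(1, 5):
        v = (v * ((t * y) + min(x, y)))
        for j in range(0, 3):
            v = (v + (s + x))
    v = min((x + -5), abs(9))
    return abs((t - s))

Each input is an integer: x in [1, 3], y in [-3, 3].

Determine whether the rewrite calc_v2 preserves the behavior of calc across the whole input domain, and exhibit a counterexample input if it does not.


This is a faithful refactor — arithmetic usage differs; also statement counts differ; also local variable names differ; also constant usage differs, but the computed results match everywhere.
One worked example (x=1, y=-1) — calc: t := -52 | (abs(t) == min(t, t)): false | y := -3 | u := 1 | iter k=1: | u := 1 | s := 1 | iter k=1: | s := 153 | iter j=0: | s := 155 | iter j=1: | s := 157 | iter j=2: | s := 159 | iter k=2: | s := 24327 | iter j=0: | s := 24329 | iter j=1: | s := 24331 | iter j=2: | s := 24333 | iter k=3: | s := 3722949 | iter j=0: | s := 3722951 | iter j=1: | s := 3722953 | iter j=2: | s := 3722955 | iter k=4: | s := 569612115 | iter j=0: | s := 569612117 | iter j=1: | s := 569612119 | iter j=2: | s := 569612121 | s := -4 | result 53; calc_v2: t := -52 | (abs(t) == min(t, t)): false | y := -3 | s := 1 | iter k=1: | r := 12 | s := 1 | v := 1 | iter k=1: | v := 153 | iter j=0: | v := 155 | iter j=1: | v := 157 | iter j=2: | v := 159 | iter k=2: | v := 24327 | iter j=0: | v := 24329 | iter j=1: | v := 24331 | iter j=2: | v := 24333 | iter k=3: | v := 3722949 | iter j=0: | v := 3722951 | iter j=1: | v := 3722953 | iter j=2: | v := 3722955 | iter k=4: | v := 569612115 | iter j=0: | v := 569612117 | iter j=1: | v := 569612119 | iter j=2: | v := 569612121 | v := -4 | result 53; agreement on 53.
Checked all 21 inputs in the declared domain: the outputs agree on every one.
verdict: equivalent


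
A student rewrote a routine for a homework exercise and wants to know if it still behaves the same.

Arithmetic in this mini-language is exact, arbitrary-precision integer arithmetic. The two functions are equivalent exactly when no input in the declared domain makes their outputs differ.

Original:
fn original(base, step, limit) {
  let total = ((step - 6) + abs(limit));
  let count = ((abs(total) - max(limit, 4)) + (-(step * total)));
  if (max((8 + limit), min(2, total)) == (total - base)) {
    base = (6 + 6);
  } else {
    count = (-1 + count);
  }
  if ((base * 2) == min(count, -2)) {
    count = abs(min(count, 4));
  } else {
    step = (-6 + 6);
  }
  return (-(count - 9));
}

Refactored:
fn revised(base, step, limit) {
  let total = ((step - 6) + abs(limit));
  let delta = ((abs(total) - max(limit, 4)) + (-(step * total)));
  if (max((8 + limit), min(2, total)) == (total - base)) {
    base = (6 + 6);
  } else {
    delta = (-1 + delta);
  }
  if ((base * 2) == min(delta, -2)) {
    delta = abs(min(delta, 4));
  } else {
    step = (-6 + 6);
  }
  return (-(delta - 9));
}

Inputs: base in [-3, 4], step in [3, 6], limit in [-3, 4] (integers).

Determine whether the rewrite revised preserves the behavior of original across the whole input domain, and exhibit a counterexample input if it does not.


Behavior is preserved: although local variable names differ, the outputs never diverge.
As a probe, take base=2, step=3, limit=-1: original runs total=-2, then count=4, then (max((8 + limit), min(2, total)) == (total - base)) is false, then count=3, then ((base * 2) == min(count, -2)) is false, then step=0, then returns 6; revised runs total=-2, then delta=4, then (max((8 + limit), min(2, total)) == (total - base)) is false, then delta=3, then ((base * 2) == min(delta, -2)) is false, then step=0, then returns 6; both end at 6.
An exhaustive pass over the 256 declared inputs shows identical outputs.
verdict: equivalent


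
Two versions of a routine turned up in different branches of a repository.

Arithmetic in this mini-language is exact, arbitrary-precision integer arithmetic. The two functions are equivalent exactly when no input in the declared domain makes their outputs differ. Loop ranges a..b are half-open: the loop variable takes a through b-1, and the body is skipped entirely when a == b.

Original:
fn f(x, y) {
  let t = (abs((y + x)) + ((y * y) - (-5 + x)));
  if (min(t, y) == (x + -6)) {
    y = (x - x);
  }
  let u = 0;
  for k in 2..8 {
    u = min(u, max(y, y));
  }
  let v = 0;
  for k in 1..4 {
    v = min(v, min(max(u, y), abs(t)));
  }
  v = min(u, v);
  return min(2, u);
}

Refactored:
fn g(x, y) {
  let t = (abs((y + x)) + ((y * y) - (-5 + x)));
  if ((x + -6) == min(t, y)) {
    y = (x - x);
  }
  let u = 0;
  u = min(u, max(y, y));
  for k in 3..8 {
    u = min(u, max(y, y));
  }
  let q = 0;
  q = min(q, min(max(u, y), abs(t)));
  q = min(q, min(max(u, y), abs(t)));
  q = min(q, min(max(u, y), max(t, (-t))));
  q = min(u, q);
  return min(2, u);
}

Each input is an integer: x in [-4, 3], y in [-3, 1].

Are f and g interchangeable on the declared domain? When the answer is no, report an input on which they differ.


This is a faithful refactor — loop structure differs; also local variable names differ; also statement counts differ; also min/max/abs usage differs, but the computed results match everywhere.
Tracing x=3, y=-2: f: t becomes 7; next (min(t, y) == (x + -6)) evaluates to false; next u becomes 0; next at k=2:; next u becomes -2; next at k=3:; next u becomes -2; next at k=4:; next u becomes -2; next at k=5:; next u becomes -2; next at k=6:; next u becomes -2; next at k=7:; next u becomes -2; next v becomes 0; next at k=1:; next v becomes -2; next at k=2:; next v becomes -2; next at k=3:; next v becomes -2; next v becomes -2; next final value -2 | g: t becomes 7; next ((x + -6) == min(t, y)) evaluates to false; next u becomes 0; next u becomes -2; next at k=3:; next u becomes -2; next at k=4:; next u becomes -2; next at k=5:; next u becomes -2; next at k=6:; next u becomes -2; next at k=7:; next u becomes -2; next q becomes 0; next q becomes -2; next q becomes -2; next q becomes -2; next q becomes -2; next final value -2 — matching result -2.
Sweeping the whole domain (40 inputs) finds no disagreement.
verdict: equivalent


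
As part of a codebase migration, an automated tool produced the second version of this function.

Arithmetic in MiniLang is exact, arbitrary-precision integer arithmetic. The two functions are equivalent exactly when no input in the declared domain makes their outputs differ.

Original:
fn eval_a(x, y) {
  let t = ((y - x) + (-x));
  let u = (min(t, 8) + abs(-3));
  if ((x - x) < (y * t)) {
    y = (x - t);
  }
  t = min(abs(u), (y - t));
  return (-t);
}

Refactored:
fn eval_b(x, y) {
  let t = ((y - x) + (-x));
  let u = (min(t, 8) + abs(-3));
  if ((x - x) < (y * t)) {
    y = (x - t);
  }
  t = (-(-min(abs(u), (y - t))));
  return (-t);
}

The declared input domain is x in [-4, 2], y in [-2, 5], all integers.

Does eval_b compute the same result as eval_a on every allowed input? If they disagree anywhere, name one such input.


Although same computation, different form, 56/56 inputs agree.
verdict: equivalent


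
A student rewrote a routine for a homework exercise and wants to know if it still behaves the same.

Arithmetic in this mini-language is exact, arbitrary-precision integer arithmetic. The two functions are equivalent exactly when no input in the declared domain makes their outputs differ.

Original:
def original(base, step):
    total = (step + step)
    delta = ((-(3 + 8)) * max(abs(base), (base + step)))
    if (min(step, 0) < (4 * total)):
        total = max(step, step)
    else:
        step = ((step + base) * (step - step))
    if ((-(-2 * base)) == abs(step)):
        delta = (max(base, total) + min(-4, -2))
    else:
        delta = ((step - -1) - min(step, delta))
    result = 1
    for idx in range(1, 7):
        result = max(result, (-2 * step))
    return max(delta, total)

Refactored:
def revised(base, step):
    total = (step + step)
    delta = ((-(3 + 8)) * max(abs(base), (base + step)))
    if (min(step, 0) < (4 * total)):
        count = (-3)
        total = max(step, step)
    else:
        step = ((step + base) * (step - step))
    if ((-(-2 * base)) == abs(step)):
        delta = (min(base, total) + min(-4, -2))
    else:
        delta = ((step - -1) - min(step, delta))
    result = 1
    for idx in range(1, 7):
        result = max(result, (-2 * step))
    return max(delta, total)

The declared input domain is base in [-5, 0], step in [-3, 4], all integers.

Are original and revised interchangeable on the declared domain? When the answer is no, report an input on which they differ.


There is a counterexample at base=0, step=-3: -4 on one side, -6 on the other.
original: total=-6, then delta=0, then (min(step, 0) < (4 * total)) is false, then step=0, then ((-(-2 * base)) == abs(step)) is true, then delta=-4, then result=1, then (idx=1), then result=1, then (idx=2), then result=1, then (idx=3), then result=1, then (idx=4), then result=1, then (idx=5), then result=1, then (idx=6), then result=1, then returns -4
revised: total=-6, then delta=0, then (min(step, 0) < (4 * total)) is false, then step=0, then ((-(-2 * base)) == abs(step)) is true, then delta=-10, then result=1, then (idx=1), then result=1, then (idx=2), then result=1, then (idx=3), then result=1, then (idx=4), then result=1, then (idx=5), then result=1, then (idx=6), then result=1, then returns -6
verdict: not equivalent; witness: base=0, step=-3


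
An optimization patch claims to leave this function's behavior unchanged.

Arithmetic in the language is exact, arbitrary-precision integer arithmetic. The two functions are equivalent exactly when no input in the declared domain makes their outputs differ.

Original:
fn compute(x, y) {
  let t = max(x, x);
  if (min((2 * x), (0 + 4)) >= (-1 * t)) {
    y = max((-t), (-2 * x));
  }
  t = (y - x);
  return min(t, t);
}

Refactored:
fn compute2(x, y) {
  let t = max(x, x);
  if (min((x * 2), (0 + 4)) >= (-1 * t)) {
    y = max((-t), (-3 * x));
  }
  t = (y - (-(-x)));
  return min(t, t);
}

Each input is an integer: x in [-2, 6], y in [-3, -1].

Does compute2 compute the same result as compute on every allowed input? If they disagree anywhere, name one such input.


Equivalent. Although `-2` became `-3`, no input in the stated domain can expose it.
An exhaustive pass over the 27 declared inputs shows identical outputs.
Spot check at x=1, y=-2 — compute: t=1, then (min((2 * x), (0 + 4)) >= (-1 * t)) is true, then y=-1, then t=-2, then returns -2. compute2: t=1, then (min((x * 2), (0 + 4)) >= (-1 * t)) is true, then y=-1, then t=-2, then returns -2. Both give -2.
verdict: equivalent


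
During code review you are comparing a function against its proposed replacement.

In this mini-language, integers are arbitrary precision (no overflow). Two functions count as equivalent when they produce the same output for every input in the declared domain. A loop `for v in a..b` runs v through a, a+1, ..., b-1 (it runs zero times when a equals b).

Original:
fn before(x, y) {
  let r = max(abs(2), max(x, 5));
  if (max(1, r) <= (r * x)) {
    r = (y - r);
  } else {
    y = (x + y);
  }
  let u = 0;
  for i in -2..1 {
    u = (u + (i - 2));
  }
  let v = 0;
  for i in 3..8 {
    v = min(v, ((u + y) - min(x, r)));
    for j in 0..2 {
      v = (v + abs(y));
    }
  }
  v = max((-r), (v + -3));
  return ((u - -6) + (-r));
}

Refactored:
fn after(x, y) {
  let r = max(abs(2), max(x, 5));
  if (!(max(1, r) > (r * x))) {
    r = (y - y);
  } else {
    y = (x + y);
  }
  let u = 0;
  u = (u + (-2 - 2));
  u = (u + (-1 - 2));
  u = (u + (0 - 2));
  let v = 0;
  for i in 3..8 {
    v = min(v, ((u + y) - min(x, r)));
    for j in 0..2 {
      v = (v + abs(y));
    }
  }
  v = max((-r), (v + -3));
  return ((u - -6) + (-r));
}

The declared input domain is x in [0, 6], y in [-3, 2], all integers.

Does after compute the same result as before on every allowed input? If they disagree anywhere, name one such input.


Take x=1, y=-3.
before: r := 5 | (max(1, r) <= (r * x)): true | r := -8 | u := 0 | iter i=-2: | u := -4 | iter i=-1: | u := -7 | iter i=0: | u := -9 | v := 0 | iter i=3: | v := -4 | iter j=0: | v := -1 | iter j=1: | v := 2 | iter i=4: | v := -4 | iter j=0: | v := -1 | iter j=1: | v := 2 | iter i=5: | v := -4 | iter j=0: | v := -1 | iter j=1: | v := 2 | iter i=6: | v := -4 | iter j=0: | v := -1 | iter j=1: | v := 2 | iter i=7: | v := -4 | iter j=0: | v := -1 | iter j=1: | v := 2 | v := 8 | result 5
after: r := 5 | (!(max(1, r) > (r * x))): true | r := 0 | u := 0 | u := -4 | u := -7 | u := -9 | v := 0 | iter i=3: | v := -12 | iter j=0: | v := -9 | iter j=1: | v := -6 | iter i=4: | v := -12 | iter j=0: | v := -9 | iter j=1: | v := -6 | iter i=5: | v := -12 | iter j=0: | v := -9 | iter j=1: | v := -6 | iter i=6: | v := -12 | iter j=0: | v := -9 | iter j=1: | v := -6 | iter i=7: | v := -12 | iter j=0: | v := -9 | iter j=1: | v := -6 | v := 0 | result -3
5 vs -3 — the two versions disagree here.
verdict: not equivalent; witness: x=1, y=-3


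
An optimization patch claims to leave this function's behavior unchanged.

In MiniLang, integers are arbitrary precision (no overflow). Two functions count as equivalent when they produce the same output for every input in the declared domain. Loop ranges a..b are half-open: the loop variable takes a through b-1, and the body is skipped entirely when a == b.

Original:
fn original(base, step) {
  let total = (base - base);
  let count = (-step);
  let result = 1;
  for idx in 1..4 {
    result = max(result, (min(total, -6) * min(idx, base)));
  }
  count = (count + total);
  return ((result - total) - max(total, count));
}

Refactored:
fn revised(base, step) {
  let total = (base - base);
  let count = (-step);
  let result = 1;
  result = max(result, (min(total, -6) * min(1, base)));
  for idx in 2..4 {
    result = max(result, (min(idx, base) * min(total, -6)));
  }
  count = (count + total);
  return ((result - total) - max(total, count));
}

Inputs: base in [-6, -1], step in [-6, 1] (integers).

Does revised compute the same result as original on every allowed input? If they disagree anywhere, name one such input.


Behavior is preserved: although arithmetic usage differs, plus statement counts differ, plus min/max/abs usage differs, plus constant usage differs, plus loop structure differs, the outputs never diverge.
Tracing base=-3, step=-4: original: total := 0 | count := 4 | result := 1 | iter idx=1: | result := 18 | iter idx=2: | result := 18 | iter idx=3: | result := 18 | count := 4 | result 14 | revised: total := 0 | count := 4 | result := 1 | result := 18 | iter idx=2: | result := 18 | iter idx=3: | result := 18 | count := 4 | result 14 — matching result 14.
Across all 48 domain points the two functions coincide.
verdict: equivalent


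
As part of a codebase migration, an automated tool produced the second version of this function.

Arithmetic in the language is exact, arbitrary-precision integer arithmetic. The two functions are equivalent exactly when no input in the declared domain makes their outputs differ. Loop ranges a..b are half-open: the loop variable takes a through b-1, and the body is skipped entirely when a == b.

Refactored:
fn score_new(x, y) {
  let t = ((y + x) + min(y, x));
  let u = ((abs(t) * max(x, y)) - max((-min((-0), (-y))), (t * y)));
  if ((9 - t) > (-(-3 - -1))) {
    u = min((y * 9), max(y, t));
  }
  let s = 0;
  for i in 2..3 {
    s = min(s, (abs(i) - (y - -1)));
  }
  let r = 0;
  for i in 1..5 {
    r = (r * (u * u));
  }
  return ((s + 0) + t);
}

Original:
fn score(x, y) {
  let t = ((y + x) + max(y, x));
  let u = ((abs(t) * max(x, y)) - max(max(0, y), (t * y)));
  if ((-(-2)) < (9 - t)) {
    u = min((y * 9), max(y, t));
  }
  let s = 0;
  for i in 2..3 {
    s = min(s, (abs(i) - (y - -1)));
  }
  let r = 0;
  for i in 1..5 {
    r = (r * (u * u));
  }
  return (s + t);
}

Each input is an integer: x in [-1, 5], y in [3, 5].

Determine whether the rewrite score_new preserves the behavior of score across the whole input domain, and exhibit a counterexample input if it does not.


Consider the input x=-1, y=3.
score: t=5, then u=0, then ((-(-2)) < (9 - t)) is true, then u=5, then s=0, then (i=2), then s=-2, then r=0, then (i=1), then r=0, then (i=2), then r=0, then (i=3), then r=0, then (i=4), then r=0, then returns 3
score_new: t=1, then u=0, then ((9 - t) > (-(-3 - -1))) is true, then u=3, then s=0, then (i=2), then s=-2, then r=0, then (i=1), then r=0, then (i=2), then r=0, then (i=3), then r=0, then (i=4), then r=0, then returns -1
3 against -1: the behavior changed.
verdict: not equivalent; witness: x=-1, y=3


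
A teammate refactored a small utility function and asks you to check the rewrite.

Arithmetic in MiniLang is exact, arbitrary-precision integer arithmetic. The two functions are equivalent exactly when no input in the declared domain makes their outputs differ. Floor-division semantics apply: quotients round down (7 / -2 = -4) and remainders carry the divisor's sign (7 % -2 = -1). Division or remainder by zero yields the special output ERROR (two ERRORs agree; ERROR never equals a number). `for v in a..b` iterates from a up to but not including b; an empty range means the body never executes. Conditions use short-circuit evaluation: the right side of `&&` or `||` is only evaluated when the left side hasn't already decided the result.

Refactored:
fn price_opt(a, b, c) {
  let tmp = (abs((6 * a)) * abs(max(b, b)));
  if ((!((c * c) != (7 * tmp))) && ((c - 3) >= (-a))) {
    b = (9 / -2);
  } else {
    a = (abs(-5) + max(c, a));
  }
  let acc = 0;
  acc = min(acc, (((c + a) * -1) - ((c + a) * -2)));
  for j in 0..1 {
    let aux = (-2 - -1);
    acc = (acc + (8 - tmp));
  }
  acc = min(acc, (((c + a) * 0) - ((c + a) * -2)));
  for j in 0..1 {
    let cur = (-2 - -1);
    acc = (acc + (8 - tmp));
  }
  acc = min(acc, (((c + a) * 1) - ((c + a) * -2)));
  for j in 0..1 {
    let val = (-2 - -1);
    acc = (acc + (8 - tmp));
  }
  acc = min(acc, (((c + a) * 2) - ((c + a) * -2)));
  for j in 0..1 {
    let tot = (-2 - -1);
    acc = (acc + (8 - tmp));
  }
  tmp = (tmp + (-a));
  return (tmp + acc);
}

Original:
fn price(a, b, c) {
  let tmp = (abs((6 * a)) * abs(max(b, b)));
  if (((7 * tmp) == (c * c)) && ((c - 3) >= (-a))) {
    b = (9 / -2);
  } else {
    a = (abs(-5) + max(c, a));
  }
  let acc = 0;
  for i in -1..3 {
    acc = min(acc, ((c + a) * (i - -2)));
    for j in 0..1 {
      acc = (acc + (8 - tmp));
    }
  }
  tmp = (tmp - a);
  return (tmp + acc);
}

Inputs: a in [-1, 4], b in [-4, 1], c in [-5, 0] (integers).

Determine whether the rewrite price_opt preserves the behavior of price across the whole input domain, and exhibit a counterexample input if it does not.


Changes here: min/max/abs usage differs, plus loop structure differs, plus arithmetic usage differs, plus statement counts differ, plus constant usage differs, plus comparison usage differs, plus boolean connective usage differs, plus local variable names differ; the full 216-point sweep finds no disagreement.
verdict: equivalent


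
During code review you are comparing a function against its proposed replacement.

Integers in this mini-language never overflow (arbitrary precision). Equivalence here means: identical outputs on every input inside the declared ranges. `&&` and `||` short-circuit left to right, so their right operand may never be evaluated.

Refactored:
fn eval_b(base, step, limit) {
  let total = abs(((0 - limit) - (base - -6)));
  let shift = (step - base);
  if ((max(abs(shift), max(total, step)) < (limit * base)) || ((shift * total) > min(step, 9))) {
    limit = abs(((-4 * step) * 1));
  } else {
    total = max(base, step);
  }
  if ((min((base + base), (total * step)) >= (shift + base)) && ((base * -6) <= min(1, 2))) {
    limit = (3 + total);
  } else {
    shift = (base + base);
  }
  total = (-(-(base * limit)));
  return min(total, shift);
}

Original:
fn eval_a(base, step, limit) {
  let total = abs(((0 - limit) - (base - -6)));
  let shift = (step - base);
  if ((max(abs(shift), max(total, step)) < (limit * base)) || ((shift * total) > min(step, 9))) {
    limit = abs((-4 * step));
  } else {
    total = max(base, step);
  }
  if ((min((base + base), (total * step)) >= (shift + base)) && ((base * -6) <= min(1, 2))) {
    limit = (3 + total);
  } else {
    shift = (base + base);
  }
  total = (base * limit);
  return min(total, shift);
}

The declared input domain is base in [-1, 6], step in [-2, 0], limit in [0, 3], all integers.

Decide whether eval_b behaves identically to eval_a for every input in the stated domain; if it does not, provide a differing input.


Equivalent — the differences include constant usage differs, and arithmetic usage differs, yet no declared input distinguishes the two.
One worked example (base=2, step=-2, limit=0) — eval_a: total becomes 8; next shift becomes -4; next ((max(abs(shift), max(total, step)) < (limit * base)) || ((shift * total) > min(step, 9))) evaluates to false; next total becomes 2; next ((min((base + base), (total * step)) >= (shift + base)) && ((base * -6) <= min(1, 2))) evaluates to false; next shift becomes 4; next total becomes 0; next final value 0; eval_b: total becomes 8; next shift becomes -4; next ((max(abs(shift), max(total, step)) < (limit * base)) || ((shift * total) > min(step, 9))) evaluates to false; next total becomes 2; next ((min((base + base), (total * step)) >= (shift + base)) && ((base * -6) <= min(1, 2))) evaluates to false; next shift becomes 4; next total becomes 0; next final value 0; agreement on 0.
Every one of the 96 inputs gives matching results.
verdict: equivalent


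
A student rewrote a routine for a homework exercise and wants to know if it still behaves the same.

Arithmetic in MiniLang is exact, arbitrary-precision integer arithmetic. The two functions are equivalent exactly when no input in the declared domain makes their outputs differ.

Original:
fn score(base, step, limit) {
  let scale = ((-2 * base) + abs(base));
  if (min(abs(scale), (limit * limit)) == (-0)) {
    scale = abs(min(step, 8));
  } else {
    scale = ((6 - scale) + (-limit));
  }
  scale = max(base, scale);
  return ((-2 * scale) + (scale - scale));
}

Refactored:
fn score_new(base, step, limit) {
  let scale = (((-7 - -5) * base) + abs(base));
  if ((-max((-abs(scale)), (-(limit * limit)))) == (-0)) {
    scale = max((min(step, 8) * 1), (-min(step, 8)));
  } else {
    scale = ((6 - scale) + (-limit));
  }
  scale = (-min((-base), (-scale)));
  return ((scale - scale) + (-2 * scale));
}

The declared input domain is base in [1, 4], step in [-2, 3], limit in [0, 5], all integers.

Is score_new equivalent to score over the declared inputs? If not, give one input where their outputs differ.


Differences: arithmetic usage differs, min/max/abs usage differs, constant usage differs — yet all 144 inputs agree.
verdict: equivalent


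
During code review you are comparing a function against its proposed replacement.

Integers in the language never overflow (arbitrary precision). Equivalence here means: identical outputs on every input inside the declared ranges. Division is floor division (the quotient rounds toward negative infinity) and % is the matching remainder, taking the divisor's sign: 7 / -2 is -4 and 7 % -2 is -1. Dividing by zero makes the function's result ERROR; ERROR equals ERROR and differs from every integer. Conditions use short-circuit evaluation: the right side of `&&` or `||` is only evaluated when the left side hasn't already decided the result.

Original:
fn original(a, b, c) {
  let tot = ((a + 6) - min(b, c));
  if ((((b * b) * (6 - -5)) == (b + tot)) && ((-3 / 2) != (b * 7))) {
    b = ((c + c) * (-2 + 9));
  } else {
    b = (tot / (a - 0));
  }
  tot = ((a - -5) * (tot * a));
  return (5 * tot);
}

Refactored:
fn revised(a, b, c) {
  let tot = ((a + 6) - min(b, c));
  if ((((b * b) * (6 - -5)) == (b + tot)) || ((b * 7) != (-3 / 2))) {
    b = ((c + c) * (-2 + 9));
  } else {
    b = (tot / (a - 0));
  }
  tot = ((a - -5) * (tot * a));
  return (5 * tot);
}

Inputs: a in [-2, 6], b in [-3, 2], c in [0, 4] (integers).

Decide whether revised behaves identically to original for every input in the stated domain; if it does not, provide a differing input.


Input a=0, b=-3, c=0: ERROR from original versus 0 from revised.
verdict: not equivalent; witness: a=0, b=-3, c=0


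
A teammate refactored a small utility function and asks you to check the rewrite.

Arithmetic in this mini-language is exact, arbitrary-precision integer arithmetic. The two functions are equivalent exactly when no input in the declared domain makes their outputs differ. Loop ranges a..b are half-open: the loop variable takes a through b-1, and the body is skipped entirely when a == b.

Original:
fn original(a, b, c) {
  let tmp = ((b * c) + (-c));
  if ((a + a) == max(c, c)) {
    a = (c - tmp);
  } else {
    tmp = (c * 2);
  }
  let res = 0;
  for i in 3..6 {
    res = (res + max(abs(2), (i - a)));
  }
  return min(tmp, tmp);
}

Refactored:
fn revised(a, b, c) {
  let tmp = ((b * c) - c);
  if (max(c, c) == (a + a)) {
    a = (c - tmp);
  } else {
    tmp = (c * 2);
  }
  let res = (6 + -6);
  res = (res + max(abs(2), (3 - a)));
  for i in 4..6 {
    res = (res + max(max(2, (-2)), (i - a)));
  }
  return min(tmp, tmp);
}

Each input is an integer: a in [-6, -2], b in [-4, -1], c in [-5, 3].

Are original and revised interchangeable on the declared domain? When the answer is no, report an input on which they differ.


Behavior is preserved: although constant usage differs, statement counts differ, loop structure differs, min/max/abs usage differs, arithmetic usage differs, the outputs never diverge.
Tracing a=-2, b=-3, c=-5: original: tmp := 20 | ((a + a) == max(c, c)): false | tmp := -10 | res := 0 | iter i=3: | res := 5 | iter i=4: | res := 11 | iter i=5: | res := 18 | result -10 | revised: tmp := 20 | (max(c, c) == (a + a)): false | tmp := -10 | res := 0 | res := 5 | iter i=4: | res := 11 | iter i=5: | res := 18 | result -10 — matching result -10.
Sweeping the whole domain (180 inputs) finds no disagreement.
verdict: equivalent


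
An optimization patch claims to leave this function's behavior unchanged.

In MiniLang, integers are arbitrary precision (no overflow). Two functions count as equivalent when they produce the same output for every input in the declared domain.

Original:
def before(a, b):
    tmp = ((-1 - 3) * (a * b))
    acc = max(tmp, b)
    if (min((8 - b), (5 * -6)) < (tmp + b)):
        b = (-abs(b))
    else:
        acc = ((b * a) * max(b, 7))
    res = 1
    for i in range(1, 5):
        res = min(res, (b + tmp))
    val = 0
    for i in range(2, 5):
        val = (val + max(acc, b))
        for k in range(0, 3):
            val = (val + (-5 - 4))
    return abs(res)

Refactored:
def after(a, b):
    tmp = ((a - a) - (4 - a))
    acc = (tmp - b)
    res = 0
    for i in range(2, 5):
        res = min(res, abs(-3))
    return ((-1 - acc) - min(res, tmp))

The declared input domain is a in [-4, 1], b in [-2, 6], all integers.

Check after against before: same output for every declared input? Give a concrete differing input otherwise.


Evaluate both at a=-4, b=-2.
before: tmp=-32, then acc=-2, then (min((8 - b), (5 * -6)) < (tmp + b)) is false, then acc=56, then res=1, then (i=1), then res=-34, then (i=2), then res=-34, then (i=3), then res=-34, then (i=4), then res=-34, then val=0, then (i=2), then val=56, then (k=0), then val=47, then (k=1), then val=38, then (k=2), then val=29, then (i=3), then val=85, then (k=0), then val=76, then (k=1), then val=67, then (k=2), then val=58, then (i=4), then val=114, then (k=0), then val=105, then (k=1), then val=96, then (k=2), then val=87, then returns 34
after: tmp=-8, then acc=-6, then res=0, then (i=2), then res=0, then (i=3), then res=0, then (i=4), then res=0, then returns 13
34 and 13 differ, so these are not the same function on this domain.
verdict: not equivalent; witness: a=-4, b=-2


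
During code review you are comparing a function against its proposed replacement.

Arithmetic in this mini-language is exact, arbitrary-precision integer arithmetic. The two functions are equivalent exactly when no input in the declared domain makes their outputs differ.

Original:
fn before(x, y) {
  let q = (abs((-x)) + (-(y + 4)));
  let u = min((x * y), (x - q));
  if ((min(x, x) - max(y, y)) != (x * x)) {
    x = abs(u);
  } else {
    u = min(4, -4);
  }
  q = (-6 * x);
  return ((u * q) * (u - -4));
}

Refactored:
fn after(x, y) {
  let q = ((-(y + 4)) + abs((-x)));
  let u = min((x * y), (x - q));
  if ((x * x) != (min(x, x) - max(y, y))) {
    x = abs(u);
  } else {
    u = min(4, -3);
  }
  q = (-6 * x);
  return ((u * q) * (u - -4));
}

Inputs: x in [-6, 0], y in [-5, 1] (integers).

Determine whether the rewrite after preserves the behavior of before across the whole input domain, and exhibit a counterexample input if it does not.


Evaluate both at x=-1, y=-2.
before: q := -1 | u := 0 | ((min(x, x) - max(y, y)) != (x * x)): false | u := -4 | q := 6 | result 0
after: q := -1 | u := 0 | ((x * x) != (min(x, x) - max(y, y))): false | u := -3 | q := 6 | result -18
0 vs -18 — the two versions disagree here.
verdict: not equivalent; witness: x=-1, y=-2


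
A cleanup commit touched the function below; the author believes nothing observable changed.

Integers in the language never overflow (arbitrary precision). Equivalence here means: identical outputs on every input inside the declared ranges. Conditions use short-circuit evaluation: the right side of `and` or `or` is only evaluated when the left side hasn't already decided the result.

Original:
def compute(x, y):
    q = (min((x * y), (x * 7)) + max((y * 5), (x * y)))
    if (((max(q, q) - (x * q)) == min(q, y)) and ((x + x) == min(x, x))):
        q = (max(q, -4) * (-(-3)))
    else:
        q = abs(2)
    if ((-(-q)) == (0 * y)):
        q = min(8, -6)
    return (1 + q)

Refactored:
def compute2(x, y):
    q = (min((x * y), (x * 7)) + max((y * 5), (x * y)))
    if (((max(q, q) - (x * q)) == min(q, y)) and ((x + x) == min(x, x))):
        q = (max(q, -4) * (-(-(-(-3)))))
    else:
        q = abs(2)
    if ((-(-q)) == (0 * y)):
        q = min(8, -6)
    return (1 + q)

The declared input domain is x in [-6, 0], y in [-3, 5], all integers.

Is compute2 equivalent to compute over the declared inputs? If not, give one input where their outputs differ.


The two are interchangeable: same computation, different form, and every declared input agrees.
Spot check at x=-6, y=-3 — compute: q = -24; (((max(q, q) - (x * q)) == min(q, y)) and ((x + x) == min(x, x))) -> false; q = 2; ((-(-q)) == (0 * y)) -> false; return 3. compute2: q = -24; (((max(q, q) - (x * q)) == min(q, y)) and ((x + x) == min(x, x))) -> false; q = 2; ((-(-q)) == (0 * y)) -> false; return 3. Both give 3.
Sweeping the whole domain (63 inputs) finds no disagreement.
verdict: equivalent


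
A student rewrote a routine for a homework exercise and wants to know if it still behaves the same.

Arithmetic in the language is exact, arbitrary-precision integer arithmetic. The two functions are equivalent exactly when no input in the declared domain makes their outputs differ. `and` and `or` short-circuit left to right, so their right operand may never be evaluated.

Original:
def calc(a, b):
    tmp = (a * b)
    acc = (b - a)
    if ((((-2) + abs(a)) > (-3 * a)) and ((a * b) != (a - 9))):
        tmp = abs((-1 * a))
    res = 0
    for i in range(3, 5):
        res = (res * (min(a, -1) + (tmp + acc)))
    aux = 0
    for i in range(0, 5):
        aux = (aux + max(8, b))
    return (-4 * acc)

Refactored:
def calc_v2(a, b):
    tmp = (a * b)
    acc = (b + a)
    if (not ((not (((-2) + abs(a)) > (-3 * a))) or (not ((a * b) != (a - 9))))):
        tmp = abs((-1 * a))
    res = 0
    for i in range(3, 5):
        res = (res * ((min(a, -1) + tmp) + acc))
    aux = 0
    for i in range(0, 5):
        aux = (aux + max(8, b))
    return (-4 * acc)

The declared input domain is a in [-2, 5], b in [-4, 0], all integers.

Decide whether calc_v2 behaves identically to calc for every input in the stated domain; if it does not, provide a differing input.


Consider the input a=-2, b=-4.
calc: tmp becomes 8; next acc becomes -2; next ((((-2) + abs(a)) > (-3 * a)) and ((a * b) != (a - 9))) evaluates to false; next res becomes 0; next at i=3:; next res becomes 0; next at i=4:; next res becomes 0; next aux becomes 0; next at i=0:; next aux becomes 8; next at i=1:; next aux becomes 16; next at i=2:; next aux becomes 24; next at i=3:; next aux becomes 32; next at i=4:; next aux becomes 40; next final value 8
calc_v2: tmp becomes 8; next acc becomes -6; next (not ((not (((-2) + abs(a)) > (-3 * a))) or (not ((a * b) != (a - 9))))) evaluates to false; next res becomes 0; next at i=3:; next res becomes 0; next at i=4:; next res becomes 0; next aux becomes 0; next at i=0:; next aux becomes 8; next at i=1:; next aux becomes 16; next at i=2:; next aux becomes 24; next at i=3:; next aux becomes 32; next at i=4:; next aux becomes 40; next final value 24
8 != 24, so the rewrite changes behavior.
verdict: not equivalent; witness: a=-2, b=-4
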